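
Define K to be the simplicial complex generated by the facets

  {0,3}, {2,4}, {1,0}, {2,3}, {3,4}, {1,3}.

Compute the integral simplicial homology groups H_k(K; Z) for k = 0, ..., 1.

H_0 = Z,  H_1 = Z^2.

We work with the vertex ordering 0 < 1 < 2 < 3 < 4. The simplices of K, each written with vertices in increasing order, are:

  0-simplices (5): [0], [1], [2], [3], [4]
  1-simplices (6): [0,1], [0,3], [1,3], [2,3], [2,4], [3,4]

Hence C_0 ≅ Z^5, C_1 ≅ Z^6.

∂_1: C_1 → C_0 maps an edge to its endpoints' difference, ∂[p,q] = q − p. For instance
  ∂[2,4] = [4] − [2].
The resulting 5×6 matrix has rank 4, and its Smith normal form has invariant factors (1,1,1,1).

Now H_k = ker ∂_k / im ∂_{k+1}, so:

  H_0: rank C_0 − rank ∂_1 = 5 − 4 = 1, and the invariant factors of ∂_1 are all 1, so H_0 = Z.
  H_1: rank ker ∂_1 − rank ∂_2 = (6 − 4) − 0 = 2, and there is no ∂_2, so H_1 = Z^2.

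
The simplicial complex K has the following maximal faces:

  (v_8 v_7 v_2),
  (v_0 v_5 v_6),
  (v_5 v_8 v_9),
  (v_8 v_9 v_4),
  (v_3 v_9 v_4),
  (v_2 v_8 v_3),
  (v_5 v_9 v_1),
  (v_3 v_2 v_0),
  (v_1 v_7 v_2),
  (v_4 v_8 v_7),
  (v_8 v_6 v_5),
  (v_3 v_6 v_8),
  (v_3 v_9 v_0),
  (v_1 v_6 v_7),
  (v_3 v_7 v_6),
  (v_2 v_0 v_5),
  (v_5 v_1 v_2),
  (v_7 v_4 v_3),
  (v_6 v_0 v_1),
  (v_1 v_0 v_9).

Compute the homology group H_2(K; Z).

H_2 = 0.

Take the total order v_0 < v_1 < v_2 < v_3 < v_4 < v_5 < v_6 < v_7 < v_8 < v_9 on the vertex set. Then K (dimension 2) consists of the simplices:

  0-simplices (10): [v_0], [v_1], [v_2], [v_3], [v_4], [v_5], [v_6], [v_7], [v_8], [v_9]
  1-simplices (30): (30 of them)
  2-simplices (20): (20 of them)

giving chain groups C_0 ≅ Z^10, C_1 ≅ Z^30, C_2 ≅ Z^20.

The boundary map ∂_1: C_1 → C_0 sends each edge [p,q] (with p < q) to q − p. For instance
  ∂[v_3,v_7] = [v_7] − [v_3].
The resulting 10×30 matrix has rank 9, and its Smith normal form has invariant factors (1,1,1,1,1,1,1,1,1).

∂_2: C_2 → C_1 acts by ∂[p,q,r] = [q,r] − [p,r] + [p,q]. For instance
  ∂[v_0,v_2,v_5] = [v_2,v_5] − [v_0,v_5] + [v_0,v_2],
  ∂[v_4,v_8,v_9] = [v_8,v_9] − [v_4,v_9] + [v_4,v_8].
The 30×20 boundary matrix has rank 20 and Smith normal form diag(1,1,1,1,1,1,1,1,1,1,1,1,1,1,1,1,1,1,1,2).

Computing H_k = (kernel of ∂_k) / (image of ∂_{k+1}):

  H_2: rank ker ∂_2 − rank ∂_3 = (20 − 20) − 0 = 0, and there is no ∂_3, so H_2 ≅ 0.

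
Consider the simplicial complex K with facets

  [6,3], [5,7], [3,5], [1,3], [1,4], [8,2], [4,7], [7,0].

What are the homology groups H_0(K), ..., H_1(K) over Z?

H_0 = Z^2,  H_1 = Z.

We work with the vertex ordering 0 < 1 < 2 < 3 < 4 < 5 < 6 < 7 < 8. The simplices of K, each written with vertices in increasing order, are:

  0-simplices (9): [0], [1], [2], [3], [4], [5], [6], [7], [8]
  1-simplices (8): [0,7], [1,3], [1,4], [2,8], [3,5], [3,6], [4,7], [5,7]

giving chain groups C_0 ≅ Z^9, C_1 ≅ Z^8.

∂_1: C_1 → C_0 maps an edge to its endpoints' difference, ∂[p,q] = q − p.
As a 9×8 matrix over Z this has rank 7, with invariant factors (1,1,1,1,1,1,1).

Reading off H_k = ker ∂_k / im ∂_{k+1}:

  H_0: rank C_0 − rank ∂_1 = 9 − 7 = 2, and the invariant factors of ∂_1 are all 1, so H_0 ≅ Z^2.
  H_1: rank ker ∂_1 − rank ∂_2 = (8 − 7) − 0 = 1, and there is no ∂_2, so H_1 ≅ Z.

As a check, the Euler characteristic is 9 − 8 = 1, which agrees with 2 − 1 = 1.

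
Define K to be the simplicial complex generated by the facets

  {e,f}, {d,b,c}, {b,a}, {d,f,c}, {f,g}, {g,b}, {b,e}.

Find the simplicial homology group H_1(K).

H_1 = Z^2.

We work with the vertex ordering a < b < c < d < e < f < g. The simplices of K, each written with vertices in increasing order, are:

  0-simplices (7): a, b, c, d, e, f, g
  1-simplices (10): ab, bc, bd, be, bg, cd, cf, df, ef, fg
  2-simplices (2): bcd, cdf

Hence C_0 ≅ Z^7, C_1 ≅ Z^10, C_2 ≅ Z^2.

∂_1: C_1 → C_0 sends each edge [p,q] (with p < q) to q − p. For instance
  ∂bg = g − b.
The 7×10 boundary matrix has rank 6 and Smith normal form diag(1,1,1,1,1,1).

The boundary map ∂_2: C_2 → C_1 acts by ∂[p,q,r] = [q,r] − [p,r] + [p,q]. For instance
  ∂bcd = cd − bd + bc,
  ∂cdf = df − cf + cd.
As a 10×2 matrix over Z this has rank 2, with invariant factors (1,1).

Reading off H_k = ker ∂_k / im ∂_{k+1}:

  H_1: rank ker ∂_1 − rank ∂_2 = (10 − 6) − 2 = 2, and the invariant factors of ∂_2 are all 1, so H_1 ≅ Z^2.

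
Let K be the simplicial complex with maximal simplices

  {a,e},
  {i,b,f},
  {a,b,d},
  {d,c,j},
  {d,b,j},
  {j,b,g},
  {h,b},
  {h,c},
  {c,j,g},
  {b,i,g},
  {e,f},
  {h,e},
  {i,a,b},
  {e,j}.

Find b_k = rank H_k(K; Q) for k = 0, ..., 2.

Fix the vertex order a < b < c < d < e < f < g < h < i < j and write every simplex with vertices in increasing order. Then dim K = 2 and the simplices of K are:

  0-simplices (10): a, b, c, d, e, f, g, h, i, j
  1-simplices (21): ab, ad, ae, ai, bd, bf, bg, bh, bi, bj, cd, cg, ch, cj, dj, ef, eh, ej, fi, gi, gj
  2-simplices (8): abd, abi, bdj, bfi, bgi, bgj, cdj, cgj

so the chain groups are C_0 ≅ Z^10, C_1 ≅ Z^21, C_2 ≅ Z^8.

Boundary ∂_1: C_1 → C_0 sends each edge [p,q] (with p < q) to q − p.
The resulting 10×21 matrix has rank 9, and its Smith normal form has invariant factors (1,1,1,1,1,1,1,1,1).

∂_2: C_2 → C_1 sends each 2-simplex [p,q,r] to [q,r] − [p,r] + [p,q]. For instance
  ∂abd = bd − ad + ab,
  ∂bdj = dj − bj + bd.
This gives a 21×8 integer matrix of rank 8; reducing to Smith normal form yields diagonal entries (1,1,1,1,1,1,1,1).

Reading off H_k = ker ∂_k / im ∂_{k+1}:

  H_0: rank C_0 − rank ∂_1 = 10 − 9 = 1, and the invariant factors of ∂_1 are all 1, so H_0 ≅ Z.
  H_1: rank ker ∂_1 − rank ∂_2 = (21 − 9) − 8 = 4, and the invariant factors of ∂_2 are all 1, so H_1 ≅ Z^4.
  H_2: rank ker ∂_2 − rank ∂_3 = (8 − 8) − 0 = 0, and there is no ∂_3, so H_2 ≅ 0.

As a check, the Euler characteristic is 10 − 21 + 8 = -3, which agrees with 1 − 4 + 0 = -3.

Hence the Betti numbers are b_0 = 1, b_1 = 4, b_2 = 0.

b_0 = 1, b_1 = 4, b_2 = 0.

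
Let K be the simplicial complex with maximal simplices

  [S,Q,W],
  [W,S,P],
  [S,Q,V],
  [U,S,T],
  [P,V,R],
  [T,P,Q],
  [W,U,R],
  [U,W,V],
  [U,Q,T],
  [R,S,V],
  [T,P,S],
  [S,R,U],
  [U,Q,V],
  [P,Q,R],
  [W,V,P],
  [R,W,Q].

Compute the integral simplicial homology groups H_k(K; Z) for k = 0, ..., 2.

Fix the vertex order P < Q < R < S < T < U < V < W and write every simplex with vertices in increasing order. Then dim K = 2 and the simplices of K are:

  0-simplices (8): P, Q, R, S, T, U, V, W
  1-simplices (24): PQ, PR, PS, PT, PV, PW, QR, QS, QT, QU, QV, QW, RS, RU, RV, RW, ST, SU, SV, SW, TU, UV, UW, VW
  2-simplices (16): PQR, PQT, PRV, PST, PSW, PVW, QRW, QSV, QSW, QTU, QUV, RSU, RSV, RUW, STU, UVW

giving chain groups C_0 ≅ Z^8, C_1 ≅ Z^24, C_2 ≅ Z^16.

∂_1: C_1 → C_0 maps an edge to its endpoints' difference, ∂[p,q] = q − p. For instance
  ∂VW = W − V.
This gives a 8×24 integer matrix of rank 7; reducing to Smith normal form yields diagonal entries (1,1,1,1,1,1,1).

∂_2: C_2 → C_1 sends each 2-simplex [p,q,r] to [q,r] − [p,r] + [p,q]. For instance
  ∂STU = TU − SU + ST,
  ∂PST = ST − PT + PS.
The 24×16 boundary matrix has rank 15 and Smith normal form diag(1,1,1,1,1,1,1,1,1,1,1,1,1,1,1).

From H_k ≅ ker(∂_k) / im(∂_{k+1}) we obtain:

  H_0: rank C_0 − rank ∂_1 = 8 − 7 = 1, and the invariant factors of ∂_1 are all 1, so H_0 ≅ Z.
  H_1: rank ker ∂_1 − rank ∂_2 = (24 − 7) − 15 = 2, and the invariant factors of ∂_2 are all 1, so H_1 ≅ Z^2.
  H_2: rank ker ∂_2 − rank ∂_3 = (16 − 15) − 0 = 1, and there is no ∂_3, so H_2 ≅ Z.

(K is a triangulation of the torus T^2.)

H_0 = Z,  H_1 = Z^2,  H_2 = Z.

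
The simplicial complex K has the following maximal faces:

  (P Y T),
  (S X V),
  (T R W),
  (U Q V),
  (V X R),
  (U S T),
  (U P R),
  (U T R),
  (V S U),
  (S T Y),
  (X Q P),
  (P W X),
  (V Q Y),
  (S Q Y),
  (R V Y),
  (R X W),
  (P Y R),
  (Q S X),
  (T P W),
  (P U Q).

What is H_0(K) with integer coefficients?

H_0 = Z.

Fix the vertex order P < Q < R < S < T < U < V < W < X < Y and write every simplex with vertices in increasing order. Then dim K = 2 and the simplices of K are:

  0-simplices (10): P, Q, R, S, T, U, V, W, X, Y
  1-simplices (30): PQ, PR, PT, PU, PW, PX, PY, QS, QU, QV, QX, QY, RT, RU, RV, RW, RX, RY, ST, SU, SV, SX, SY, TU, TW, TY, UV, VX, VY, WX
  2-simplices (20): PQU, PQX, PRU, PRY, PTW, PTY, PWX, QSX, QSY, QUV, QVY, RTU, RTW, RVX, RVY, RWX, STU, STY, SUV, SVX

so the chain groups are C_0 ≅ Z^10, C_1 ≅ Z^30, C_2 ≅ Z^20.

Boundary ∂_1: C_1 → C_0 sends each edge [p,q] (with p < q) to q − p.
As a 10×30 matrix over Z this has rank 9, with invariant factors (1,1,1,1,1,1,1,1,1).

Boundary ∂_2: C_2 → C_1 sends each 2-simplex [p,q,r] to [q,r] − [p,r] + [p,q]. For instance
  ∂STY = TY − SY + ST,
  ∂PTW = TW − PW + PT.
As a 30×20 matrix over Z this has rank 20, with invariant factors (1,1,1,1,1,1,1,1,1,1,1,1,1,1,1,1,1,1,1,2).

From H_k ≅ ker(∂_k) / im(∂_{k+1}) we obtain:

  H_0: rank C_0 − rank ∂_1 = 10 − 9 = 1, and the invariant factors of ∂_1 are all 1, so H_0 = Z.

(K is a triangulation of the Klein bottle.)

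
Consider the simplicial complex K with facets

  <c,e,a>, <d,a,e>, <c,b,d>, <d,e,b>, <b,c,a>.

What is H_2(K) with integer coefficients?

We work with the vertex ordering a < b < c < d < e. The simplices of K, each written with vertices in increasing order, are:

  0-simplices (5): a, b, c, d, e
  1-simplices (10): ab, ac, ad, ae, bc, bd, be, cd, ce, de
  2-simplices (5): abc, ace, ade, bcd, bde

so the chain groups are C_0 ≅ Z^5, C_1 ≅ Z^10, C_2 ≅ Z^5.

The boundary map ∂_1: C_1 → C_0 sends each edge [p,q] (with p < q) to q − p. For instance
  ∂bc = c − b.
The resulting 5×10 matrix has rank 4, and its Smith normal form has invariant factors (1,1,1,1).

∂_2: C_2 → C_1 maps a triangle to the signed sum of its edges. For instance
  ∂bde = de − be + bd,
  ∂abc = bc − ac + ab.
As a 10×5 matrix over Z this has rank 5, with invariant factors (1,1,1,1,1).

Now H_k = ker ∂_k / im ∂_{k+1}, so:

  H_2: rank ker ∂_2 − rank ∂_3 = (5 − 5) − 0 = 0, and there is no ∂_3, so H_2 ≅ 0.

H_2 = 0.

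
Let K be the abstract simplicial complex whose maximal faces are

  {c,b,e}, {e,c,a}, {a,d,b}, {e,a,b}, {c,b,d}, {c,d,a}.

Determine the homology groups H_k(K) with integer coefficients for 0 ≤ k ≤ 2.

H_0 = Z,  H_1 = 0,  H_2 = Z.

Order the vertices as a < b < c < d < e. Listing each simplex with vertices in this order, K has dimension 2 with simplices:

  0-simplices (5): a, b, c, d, e
  1-simplices (9): ab, ac, ad, ae, bc, bd, be, cd, ce
  2-simplices (6): abd, abe, acd, ace, bcd, bce

Hence C_0 ≅ Z^5, C_1 ≅ Z^9, C_2 ≅ Z^6.

The boundary map ∂_1: C_1 → C_0 is given by ∂[p,q] = [q] − [p]. For instance
  ∂cd = d − c.
This gives a 5×9 integer matrix of rank 4; reducing to Smith normal form yields diagonal entries (1,1,1,1).

The boundary map ∂_2: C_2 → C_1 maps a triangle to the signed sum of its edges. For instance
  ∂bce = ce − be + bc,
  ∂ace = ce − ae + ac.
As a 9×6 matrix over Z this has rank 5, with invariant factors (1,1,1,1,1).

Now H_k = ker ∂_k / im ∂_{k+1}, so:

  H_0: rank C_0 − rank ∂_1 = 5 − 4 = 1, and the invariant factors of ∂_1 are all 1, so H_0 ≅ Z.
  H_1: rank ker ∂_1 − rank ∂_2 = (9 − 4) − 5 = 0, and the invariant factors of ∂_2 are all 1, so H_1 ≅ 0.
  H_2: rank ker ∂_2 − rank ∂_3 = (6 − 5) − 0 = 1, and there is no ∂_3, so H_2 ≅ Z.

As a check, the Euler characteristic is 5 − 9 + 6 = 2, which agrees with 1 − 0 + 1 = 2.
(K is a triangulation of the 2-sphere S^2.)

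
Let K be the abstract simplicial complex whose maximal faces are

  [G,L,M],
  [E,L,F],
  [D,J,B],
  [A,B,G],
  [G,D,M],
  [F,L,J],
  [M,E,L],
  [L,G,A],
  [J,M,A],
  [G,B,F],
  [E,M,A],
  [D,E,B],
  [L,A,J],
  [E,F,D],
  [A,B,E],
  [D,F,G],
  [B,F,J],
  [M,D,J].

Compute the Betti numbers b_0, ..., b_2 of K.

b_0 = 1, b_1 = 1, b_2 = 0.

We work with the vertex ordering A < B < D < E < F < G < J < L < M. The simplices of K, each written with vertices in increasing order, are:

  0-simplices (9): A, B, D, E, F, G, J, L, M
  1-simplices (27): AB, AE, AG, AJ, AL, AM, BD, BE, BF, BG, BJ, DE, DF, DG, DJ, DM, EF, EL, EM, FG, FJ, FL, GL, GM, JL, JM, LM
  2-simplices (18): ABE, ABG, AEM, AGL, AJL, AJM, BDE, BDJ, BFG, BFJ, DEF, DFG, DGM, DJM, EFL, ELM, FJL, GLM

so the chain groups are C_0 ≅ Z^9, C_1 ≅ Z^27, C_2 ≅ Z^18.

The boundary map ∂_1: C_1 → C_0 maps an edge to its endpoints' difference, ∂[p,q] = q − p. For instance
  ∂BJ = J − B.
The resulting 9×27 matrix has rank 8, and its Smith normal form has invariant factors (1,1,1,1,1,1,1,1).

The boundary map ∂_2: C_2 → C_1 sends each 2-simplex [p,q,r] to [q,r] − [p,r] + [p,q]. For instance
  ∂DEF = EF − DF + DE,
  ∂BDE = DE − BE + BD.
This gives a 27×18 integer matrix of rank 18; reducing to Smith normal form yields diagonal entries (1,1,1,1,1,1,1,1,1,1,1,1,1,1,1,1,1,2).

From H_k ≅ ker(∂_k) / im(∂_{k+1}) we obtain:

  H_0: rank C_0 − rank ∂_1 = 9 − 8 = 1, and the invariant factors of ∂_1 are all 1, so H_0 ≅ Z.
  H_1: rank ker ∂_1 − rank ∂_2 = (27 − 8) − 18 = 1, and ∂_2 has invariant factor 2 > 1, so H_1 ≅ Z ⊕ Z/2Z.
  H_2: rank ker ∂_2 − rank ∂_3 = (18 − 18) − 0 = 0, and there is no ∂_3, so H_2 ≅ 0.

Hence the Betti numbers are b_0 = 1, b_1 = 1, b_2 = 0.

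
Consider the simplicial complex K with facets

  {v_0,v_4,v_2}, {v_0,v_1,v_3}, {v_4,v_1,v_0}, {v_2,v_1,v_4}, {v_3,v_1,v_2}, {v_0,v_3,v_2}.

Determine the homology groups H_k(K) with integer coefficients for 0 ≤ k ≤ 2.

H_0 ≅ Z,  H_1 = 0,  H_2 ≅ Z.

Take the total order v_0 < v_1 < v_2 < v_3 < v_4 on the vertex set. Then K (dimension 2) consists of the simplices:

  0-simplices (5): [v_0], [v_1], [v_2], [v_3], [v_4]
  1-simplices (9): [v_0,v_1], [v_0,v_2], [v_0,v_3], [v_0,v_4], [v_1,v_2], [v_1,v_3], [v_1,v_4], [v_2,v_3], [v_2,v_4]
  2-simplices (6): [v_0,v_1,v_3], [v_0,v_1,v_4], [v_0,v_2,v_3], [v_0,v_2,v_4], [v_1,v_2,v_3], [v_1,v_2,v_4]

Hence C_0 ≅ Z^5, C_1 ≅ Z^9, C_2 ≅ Z^6.

∂_1: C_1 → C_0 maps an edge to its endpoints' difference, ∂[p,q] = q − p. For instance
  ∂[v_1,v_2] = [v_2] − [v_1].
The 5×9 boundary matrix has rank 4 and Smith normal form diag(1,1,1,1).

Boundary ∂_2: C_2 → C_1 sends each 2-simplex [p,q,r] to [q,r] − [p,r] + [p,q]. For instance
  ∂[v_0,v_1,v_3] = [v_1,v_3] − [v_0,v_3] + [v_0,v_1],
  ∂[v_0,v_1,v_4] = [v_1,v_4] − [v_0,v_4] + [v_0,v_1].
The resulting 9×6 matrix has rank 5, and its Smith normal form has invariant factors (1,1,1,1,1).

Now H_k = ker ∂_k / im ∂_{k+1}, so:

  H_0: rank C_0 − rank ∂_1 = 5 − 4 = 1, and the invariant factors of ∂_1 are all 1, so H_0 ≅ Z.
  H_1: rank ker ∂_1 − rank ∂_2 = (9 − 4) − 5 = 0, and the invariant factors of ∂_2 are all 1, so H_1 ≅ 0.
  H_2: rank ker ∂_2 − rank ∂_3 = (6 − 5) − 0 = 1, and there is no ∂_3, so H_2 ≅ Z.

(K is a triangulation of the 2-sphere S^2.)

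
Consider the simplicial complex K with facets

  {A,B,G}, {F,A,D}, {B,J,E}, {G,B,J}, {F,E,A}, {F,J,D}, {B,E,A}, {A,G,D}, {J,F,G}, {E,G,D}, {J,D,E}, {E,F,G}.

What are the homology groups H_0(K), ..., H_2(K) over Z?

H_0 = Z,  H_1 = Z/2Z,  H_2 = 0.

K has 7 vertices, 18 edges, 12 triangles.
rank ∂_0 = 0, rank ∂_1 = 6 ⇒ b_0 = 7 − 0 − 6 = 1; all invariant factors of ∂_1 are 1 so no torsion. So H_0 ≅ Z.
rank ∂_1 = 6, rank ∂_2 = 12 ⇒ b_1 = 18 − 6 − 12 = 0; ∂_2 has invariant factor(s) [2] giving torsion. So H_1 ≅ Z/2Z.
rank ∂_2 = 12, rank ∂_3 = 0 ⇒ b_2 = 12 − 12 − 0 = 0. So H_2 ≅ 0.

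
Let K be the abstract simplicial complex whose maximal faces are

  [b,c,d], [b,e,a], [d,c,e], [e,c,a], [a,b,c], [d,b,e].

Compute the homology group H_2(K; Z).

H_2 = Z.

Order the vertices as a < b < c < d < e. Listing each simplex with vertices in this order, K has dimension 2 with simplices:

  0-simplices (5): a, b, c, d, e
  1-simplices (9): ab, ac, ae, bc, bd, be, cd, ce, de
  2-simplices (6): abc, abe, ace, bcd, bde, cde

giving chain groups C_0 ≅ Z^5, C_1 ≅ Z^9, C_2 ≅ Z^6.

Boundary ∂_1: C_1 → C_0 is given by ∂[p,q] = [q] − [p]. For instance
  ∂de = e − d.
This gives a 5×9 integer matrix of rank 4; reducing to Smith normal form yields diagonal entries (1,1,1,1).

∂_2: C_2 → C_1 maps a triangle to the signed sum of its edges. For instance
  ∂bde = de − be + bd,
  ∂ace = ce − ae + ac.
The resulting 9×6 matrix has rank 5, and its Smith normal form has invariant factors (1,1,1,1,1).

From H_k ≅ ker(∂_k) / im(∂_{k+1}) we obtain:

  H_2: rank ker ∂_2 − rank ∂_3 = (6 − 5) − 0 = 1, and there is no ∂_3, so H_2 ≅ Z.

(K is a triangulation of the 2-sphere S^2.)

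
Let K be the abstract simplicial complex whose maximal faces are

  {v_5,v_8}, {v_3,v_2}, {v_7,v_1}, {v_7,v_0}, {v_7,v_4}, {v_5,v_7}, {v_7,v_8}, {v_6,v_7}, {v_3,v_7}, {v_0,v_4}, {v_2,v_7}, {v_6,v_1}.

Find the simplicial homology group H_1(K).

Order the vertices as v_0 < v_1 < v_2 < v_3 < v_4 < v_5 < v_6 < v_7 < v_8. Listing each simplex with vertices in this order, K has dimension 1 with simplices:

  0-simplices (9): [v_0], [v_1], [v_2], [v_3], [v_4], [v_5], [v_6], [v_7], [v_8]
  1-simplices (12): [v_0,v_4], [v_0,v_7], [v_1,v_6], [v_1,v_7], [v_2,v_3], [v_2,v_7], [v_3,v_7], [v_4,v_7], [v_5,v_7], [v_5,v_8], [v_6,v_7], [v_7,v_8]

so the chain groups are C_0 ≅ Z^9, C_1 ≅ Z^12.

The boundary map ∂_1: C_1 → C_0 maps an edge to its endpoints' difference, ∂[p,q] = q − p. For instance
  ∂[v_0,v_4] = [v_4] − [v_0].
The resulting 9×12 matrix has rank 8, and its Smith normal form has invariant factors (1,1,1,1,1,1,1,1).

Computing H_k = (kernel of ∂_k) / (image of ∂_{k+1}):

  H_1: rank ker ∂_1 − rank ∂_2 = (12 − 8) − 0 = 4, and there is no ∂_2, so H_1 ≅ Z^4.

(K is a triangulation of a wedge of 4 circles.)

H_1 ≅ Z^4.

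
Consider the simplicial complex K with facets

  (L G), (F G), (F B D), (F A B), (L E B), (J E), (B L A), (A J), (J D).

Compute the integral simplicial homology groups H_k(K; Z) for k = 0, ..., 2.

H_0 = Z,  H_1 = Z^3,  H_2 = 0.

Order the vertices as A < B < D < E < F < G < J < L. Listing each simplex with vertices in this order, K has dimension 2 with simplices:

  0-simplices (8): A, B, D, E, F, G, J, L
  1-simplices (14): AB, AF, AJ, AL, BD, BE, BF, BL, DF, DJ, EJ, EL, FG, GL
  2-simplices (4): ABF, ABL, BDF, BEL

giving chain groups C_0 ≅ Z^8, C_1 ≅ Z^14, C_2 ≅ Z^4.

The boundary map ∂_1: C_1 → C_0 sends each edge [p,q] (with p < q) to q − p.
The 8×14 boundary matrix has rank 7 and Smith normal form diag(1,1,1,1,1,1,1).

Boundary ∂_2: C_2 → C_1 sends each 2-simplex [p,q,r] to [q,r] − [p,r] + [p,q]. For instance
  ∂BEL = EL − BL + BE,
  ∂BDF = DF − BF + BD.
The resulting 14×4 matrix has rank 4, and its Smith normal form has invariant factors (1,1,1,1).

Computing H_k = (kernel of ∂_k) / (image of ∂_{k+1}):

  H_0: rank C_0 − rank ∂_1 = 8 − 7 = 1, and the invariant factors of ∂_1 are all 1, so H_0 = Z.
  H_1: rank ker ∂_1 − rank ∂_2 = (14 − 7) − 4 = 3, and the invariant factors of ∂_2 are all 1, so H_1 = Z^3.
  H_2: rank ker ∂_2 − rank ∂_3 = (4 − 4) − 0 = 0, and there is no ∂_3, so H_2 = 0.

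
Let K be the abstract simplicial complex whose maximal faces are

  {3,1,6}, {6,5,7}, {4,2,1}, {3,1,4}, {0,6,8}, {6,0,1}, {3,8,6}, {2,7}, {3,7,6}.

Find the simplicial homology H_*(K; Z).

H_0 = Z,  H_1 = Z,  H_2 = 0.

K has 9 vertices, 17 edges, 8 triangles.
rank ∂_0 = 0, rank ∂_1 = 8 ⇒ b_0 = 9 − 0 − 8 = 1; all invariant factors of ∂_1 are 1 so no torsion. So H_0 ≅ Z.
rank ∂_1 = 8, rank ∂_2 = 8 ⇒ b_1 = 17 − 8 − 8 = 1; all invariant factors of ∂_2 are 1 so no torsion. So H_1 ≅ Z.
rank ∂_2 = 8, rank ∂_3 = 0 ⇒ b_2 = 8 − 8 − 0 = 0. So H_2 ≅ 0.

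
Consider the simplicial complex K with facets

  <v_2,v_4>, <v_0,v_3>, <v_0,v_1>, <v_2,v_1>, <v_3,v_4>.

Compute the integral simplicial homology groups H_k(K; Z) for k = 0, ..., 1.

K has 5 vertices, 5 edges.
rank ∂_0 = 0, rank ∂_1 = 4 ⇒ b_0 = 5 − 0 − 4 = 1; all invariant factors of ∂_1 are 1 so no torsion. So H_0 ≅ Z.
rank ∂_1 = 4, rank ∂_2 = 0 ⇒ b_1 = 5 − 4 − 0 = 1. So H_1 ≅ Z.

H_0 ≅ Z,  H_1 ≅ Z.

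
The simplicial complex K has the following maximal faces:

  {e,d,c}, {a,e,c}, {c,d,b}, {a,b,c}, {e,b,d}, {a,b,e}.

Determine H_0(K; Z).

Take the total order a < b < c < d < e on the vertex set. Then K (dimension 2) consists of the simplices:

  0-simplices (5): a, b, c, d, e
  1-simplices (9): ab, ac, ae, bc, bd, be, cd, ce, de
  2-simplices (6): abc, abe, ace, bcd, bde, cde

so the chain groups are C_0 ≅ Z^5, C_1 ≅ Z^9, C_2 ≅ Z^6.

Boundary ∂_1: C_1 → C_0 is given by ∂[p,q] = [q] − [p]. For instance
  ∂ae = e − a.
This gives a 5×9 integer matrix of rank 4; reducing to Smith normal form yields diagonal entries (1,1,1,1).

Boundary ∂_2: C_2 → C_1 maps a triangle to the signed sum of its edges. For instance
  ∂abe = be − ae + ab,
  ∂bde = de − be + bd.
The resulting 9×6 matrix has rank 5, and its Smith normal form has invariant factors (1,1,1,1,1).

From H_k ≅ ker(∂_k) / im(∂_{k+1}) we obtain:

  H_0: rank C_0 − rank ∂_1 = 5 − 4 = 1, and the invariant factors of ∂_1 are all 1, so H_0 = Z.

(K is a triangulation of the 2-sphere S^2.)

H_0 ≅ Z.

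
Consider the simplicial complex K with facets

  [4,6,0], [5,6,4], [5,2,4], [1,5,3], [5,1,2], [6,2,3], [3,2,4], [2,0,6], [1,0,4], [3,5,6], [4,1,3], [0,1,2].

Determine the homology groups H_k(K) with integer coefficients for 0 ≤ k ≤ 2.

H_0 ≅ Z,  H_1 ≅ Z/2,  H_2 = 0.

We work with the vertex ordering 0 < 1 < 2 < 3 < 4 < 5 < 6. The simplices of K, each written with vertices in increasing order, are:

  0-simplices (7): [0], [1], [2], [3], [4], [5], [6]
  1-simplices (18): [0,1], [0,2], [0,4], [0,6], [1,2], [1,3], [1,4], [1,5], [2,3], [2,4], [2,5], [2,6], [3,4], [3,5], [3,6], [4,5], [4,6], [5,6]
  2-simplices (12): [0,1,2], [0,1,4], [0,2,6], [0,4,6], [1,2,5], [1,3,4], [1,3,5], [2,3,4], [2,3,6], [2,4,5], [3,5,6], [4,5,6]

giving chain groups C_0 ≅ Z^7, C_1 ≅ Z^18, C_2 ≅ Z^12.

The boundary map ∂_1: C_1 → C_0 is given by ∂[p,q] = [q] − [p]. For instance
  ∂[0,4] = [4] − [0].
The 7×18 boundary matrix has rank 6 and Smith normal form diag(1,1,1,1,1,1).

Boundary ∂_2: C_2 → C_1 acts by ∂[p,q,r] = [q,r] − [p,r] + [p,q]. For instance
  ∂[2,4,5] = [4,5] − [2,5] + [2,4],
  ∂[0,4,6] = [4,6] − [0,6] + [0,4].
This gives a 18×12 integer matrix of rank 12; reducing to Smith normal form yields diagonal entries (1,1,1,1,1,1,1,1,1,1,1,2).

Now H_k = ker ∂_k / im ∂_{k+1}, so:

  H_0: rank C_0 − rank ∂_1 = 7 − 6 = 1, and the invariant factors of ∂_1 are all 1, so H_0 = Z.
  H_1: rank ker ∂_1 − rank ∂_2 = (18 − 6) − 12 = 0, and ∂_2 has invariant factor 2 > 1, so H_1 = Z/2.
  H_2: rank ker ∂_2 − rank ∂_3 = (12 − 12) − 0 = 0, and there is no ∂_3, so H_2 = 0.

(K is a triangulation of the real projective plane RP^2.)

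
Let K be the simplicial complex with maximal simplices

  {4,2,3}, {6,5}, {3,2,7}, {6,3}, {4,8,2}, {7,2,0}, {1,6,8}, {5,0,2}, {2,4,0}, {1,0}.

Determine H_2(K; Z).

H_2 ≅ 0.

Order the vertices as 0 < 1 < 2 < 3 < 4 < 5 < 6 < 7 < 8. Listing each simplex with vertices in this order, K has dimension 2 with simplices:

  0-simplices (9): [0], [1], [2], [3], [4], [5], [6], [7], [8]
  1-simplices (18): [0,1], [0,2], [0,4], [0,5], [0,7], [1,6], [1,8], [2,3], [2,4], [2,5], [2,7], [2,8], [3,4], [3,6], [3,7], [4,8], [5,6], [6,8]
  2-simplices (7): [0,2,4], [0,2,5], [0,2,7], [1,6,8], [2,3,4], [2,3,7], [2,4,8]

so the chain groups are C_0 ≅ Z^9, C_1 ≅ Z^18, C_2 ≅ Z^7.

The boundary map ∂_1: C_1 → C_0 sends each edge [p,q] (with p < q) to q − p.
As a 9×18 matrix over Z this has rank 8, with invariant factors (1,1,1,1,1,1,1,1).

The boundary map ∂_2: C_2 → C_1 maps a triangle to the signed sum of its edges. For instance
  ∂[0,2,5] = [2,5] − [0,5] + [0,2],
  ∂[2,4,8] = [4,8] − [2,8] + [2,4].
The 18×7 boundary matrix has rank 7 and Smith normal form diag(1,1,1,1,1,1,1).

Reading off H_k = ker ∂_k / im ∂_{k+1}:

  H_2: rank ker ∂_2 − rank ∂_3 = (7 − 7) − 0 = 0, and there is no ∂_3, so H_2 ≅ 0.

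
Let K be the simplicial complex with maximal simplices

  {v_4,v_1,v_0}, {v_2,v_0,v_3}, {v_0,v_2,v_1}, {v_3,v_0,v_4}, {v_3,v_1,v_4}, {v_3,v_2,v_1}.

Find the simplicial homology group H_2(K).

Take the total order v_0 < v_1 < v_2 < v_3 < v_4 on the vertex set. Then K (dimension 2) consists of the simplices:

  0-simplices (5): [v_0], [v_1], [v_2], [v_3], [v_4]
  1-simplices (9): [v_0,v_1], [v_0,v_2], [v_0,v_3], [v_0,v_4], [v_1,v_2], [v_1,v_3], [v_1,v_4], [v_2,v_3], [v_3,v_4]
  2-simplices (6): [v_0,v_1,v_2], [v_0,v_1,v_4], [v_0,v_2,v_3], [v_0,v_3,v_4], [v_1,v_2,v_3], [v_1,v_3,v_4]

so the chain groups are C_0 ≅ Z^5, C_1 ≅ Z^9, C_2 ≅ Z^6.

Boundary ∂_1: C_1 → C_0 maps an edge to its endpoints' difference, ∂[p,q] = q − p.
The 5×9 boundary matrix has rank 4 and Smith normal form diag(1,1,1,1).

Boundary ∂_2: C_2 → C_1 acts by ∂[p,q,r] = [q,r] − [p,r] + [p,q]. For instance
  ∂[v_0,v_1,v_2] = [v_1,v_2] − [v_0,v_2] + [v_0,v_1],
  ∂[v_0,v_1,v_4] = [v_1,v_4] − [v_0,v_4] + [v_0,v_1].
As a 9×6 matrix over Z this has rank 5, with invariant factors (1,1,1,1,1).

Reading off H_k = ker ∂_k / im ∂_{k+1}:

  H_2: rank ker ∂_2 − rank ∂_3 = (6 − 5) − 0 = 1, and there is no ∂_3, so H_2 = Z.

(K is a triangulation of the 2-sphere S^2.)

H_2 ≅ Z.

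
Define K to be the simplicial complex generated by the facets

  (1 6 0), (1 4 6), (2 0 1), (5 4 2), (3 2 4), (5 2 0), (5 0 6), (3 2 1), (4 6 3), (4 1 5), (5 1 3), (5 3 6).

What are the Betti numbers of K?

b_0 = 1, b_1 = 0, b_2 = 0.

Take the total order 0 < 1 < 2 < 3 < 4 < 5 < 6 on the vertex set. Then K (dimension 2) consists of the simplices:

  0-simplices (7): [0], [1], [2], [3], [4], [5], [6]
  1-simplices (18): [0,1], [0,2], [0,5], [0,6], [1,2], [1,3], [1,4], [1,5], [1,6], [2,3], [2,4], [2,5], [3,4], [3,5], [3,6], [4,5], [4,6], [5,6]
  2-simplices (12): [0,1,2], [0,1,6], [0,2,5], [0,5,6], [1,2,3], [1,3,5], [1,4,5], [1,4,6], [2,3,4], [2,4,5], [3,4,6], [3,5,6]

so the chain groups are C_0 ≅ Z^7, C_1 ≅ Z^18, C_2 ≅ Z^12.

The boundary map ∂_1: C_1 → C_0 maps an edge to its endpoints' difference, ∂[p,q] = q − p. For instance
  ∂[5,6] = [6] − [5].
The 7×18 boundary matrix has rank 6 and Smith normal form diag(1,1,1,1,1,1).

Boundary ∂_2: C_2 → C_1 sends each 2-simplex [p,q,r] to [q,r] − [p,r] + [p,q]. For instance
  ∂[0,2,5] = [2,5] − [0,5] + [0,2],
  ∂[1,3,5] = [3,5] − [1,5] + [1,3].
The resulting 18×12 matrix has rank 12, and its Smith normal form has invariant factors (1,1,1,1,1,1,1,1,1,1,1,2).

From H_k ≅ ker(∂_k) / im(∂_{k+1}) we obtain:

  H_0: rank C_0 − rank ∂_1 = 7 − 6 = 1, and the invariant factors of ∂_1 are all 1, so H_0 ≅ Z.
  H_1: rank ker ∂_1 − rank ∂_2 = (18 − 6) − 12 = 0, and ∂_2 has invariant factor 2 > 1, so H_1 ≅ Z_2.
  H_2: rank ker ∂_2 − rank ∂_3 = (12 − 12) − 0 = 0, and there is no ∂_3, so H_2 ≅ 0.

Hence the Betti numbers are b_0 = 1, b_1 = 0, b_2 = 0.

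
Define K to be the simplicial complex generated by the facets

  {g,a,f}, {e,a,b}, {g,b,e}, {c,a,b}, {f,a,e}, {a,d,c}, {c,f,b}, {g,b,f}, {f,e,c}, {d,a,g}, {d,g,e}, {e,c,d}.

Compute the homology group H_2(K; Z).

Fix the vertex order a < b < c < d < e < f < g and write every simplex with vertices in increasing order. Then dim K = 2 and the simplices of K are:

  0-simplices (7): a, b, c, d, e, f, g
  1-simplices (18): ab, ac, ad, ae, af, ag, bc, be, bf, bg, cd, ce, cf, de, dg, ef, eg, fg
  2-simplices (12): abc, abe, acd, adg, aef, afg, bcf, beg, bfg, cde, cef, deg

Hence C_0 ≅ Z^7, C_1 ≅ Z^18, C_2 ≅ Z^12.

The boundary map ∂_1: C_1 → C_0 sends each edge [p,q] (with p < q) to q − p. For instance
  ∂de = e − d.
This gives a 7×18 integer matrix of rank 6; reducing to Smith normal form yields diagonal entries (1,1,1,1,1,1).

The boundary map ∂_2: C_2 → C_1 sends each 2-simplex [p,q,r] to [q,r] − [p,r] + [p,q]. For instance
  ∂beg = eg − bg + be,
  ∂acd = cd − ad + ac.
The 18×12 boundary matrix has rank 12 and Smith normal form diag(1,1,1,1,1,1,1,1,1,1,1,2).

Now H_k = ker ∂_k / im ∂_{k+1}, so:

  H_2: rank ker ∂_2 − rank ∂_3 = (12 − 12) − 0 = 0, and there is no ∂_3, so H_2 ≅ 0.

H_2 = 0.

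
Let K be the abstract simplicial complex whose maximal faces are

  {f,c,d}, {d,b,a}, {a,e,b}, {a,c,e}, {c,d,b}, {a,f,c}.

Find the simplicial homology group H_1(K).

H_1 ≅ Z.

K has 6 vertices, 12 edges, 6 triangles.
rank ∂_1 = 5, rank ∂_2 = 6 ⇒ b_1 = 12 − 5 − 6 = 1; all invariant factors of ∂_2 are 1 so no torsion. So H_1 ≅ Z.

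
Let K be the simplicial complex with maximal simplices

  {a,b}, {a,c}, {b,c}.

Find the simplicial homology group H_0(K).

Take the total order a < b < c on the vertex set. Then K (dimension 1) consists of the simplices:

  0-simplices (3): a, b, c
  1-simplices (3): ab, ac, bc

so the chain groups are C_0 ≅ Z^3, C_1 ≅ Z^3.

Boundary ∂_1: C_1 → C_0 is given by ∂[p,q] = [q] − [p]. For instance
  ∂bc = c − b.
The 3×3 boundary matrix has rank 2 and Smith normal form diag(1,1).

Now H_k = ker ∂_k / im ∂_{k+1}, so:

  H_0: rank C_0 − rank ∂_1 = 3 − 2 = 1, and the invariant factors of ∂_1 are all 1, so H_0 ≅ Z.

H_0 ≅ Z.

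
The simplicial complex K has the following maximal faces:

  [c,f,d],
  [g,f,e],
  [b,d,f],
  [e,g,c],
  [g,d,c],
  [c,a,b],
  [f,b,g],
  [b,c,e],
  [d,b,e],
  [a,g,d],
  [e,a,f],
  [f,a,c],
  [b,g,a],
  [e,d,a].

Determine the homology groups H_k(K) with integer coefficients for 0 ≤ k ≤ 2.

H_0 ≅ Z,  H_1 ≅ Z^2,  H_2 ≅ Z.

Fix the vertex order a < b < c < d < e < f < g and write every simplex with vertices in increasing order. Then dim K = 2 and the simplices of K are:

  0-simplices (7): a, b, c, d, e, f, g
  1-simplices (21): ab, ac, ad, ae, af, ag, bc, bd, be, bf, bg, cd, ce, cf, cg, de, df, dg, ef, eg, fg
  2-simplices (14): abc, abg, acf, ade, adg, aef, bce, bde, bdf, bfg, cdf, cdg, ceg, efg

giving chain groups C_0 ≅ Z^7, C_1 ≅ Z^21, C_2 ≅ Z^14.

∂_1: C_1 → C_0 is given by ∂[p,q] = [q] − [p]. For instance
  ∂eg = g − e.
As a 7×21 matrix over Z this has rank 6, with invariant factors (1,1,1,1,1,1).

∂_2: C_2 → C_1 maps a triangle to the signed sum of its edges. For instance
  ∂bce = ce − be + bc,
  ∂cdg = dg − cg + cd.
The resulting 21×14 matrix has rank 13, and its Smith normal form has invariant factors (1,1,1,1,1,1,1,1,1,1,1,1,1).

Computing H_k = (kernel of ∂_k) / (image of ∂_{k+1}):

  H_0: rank C_0 − rank ∂_1 = 7 − 6 = 1, and the invariant factors of ∂_1 are all 1, so H_0 ≅ Z.
  H_1: rank ker ∂_1 − rank ∂_2 = (21 − 6) − 13 = 2, and the invariant factors of ∂_2 are all 1, so H_1 ≅ Z^2.
  H_2: rank ker ∂_2 − rank ∂_3 = (14 − 13) − 0 = 1, and there is no ∂_3, so H_2 ≅ Z.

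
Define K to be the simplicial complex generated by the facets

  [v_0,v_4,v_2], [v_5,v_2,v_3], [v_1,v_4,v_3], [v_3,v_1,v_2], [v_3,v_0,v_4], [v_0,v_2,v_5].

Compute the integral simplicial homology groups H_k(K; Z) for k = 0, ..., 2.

H_0 ≅ Z,  H_1 ≅ Z,  H_2 = 0.

Take the total order v_0 < v_1 < v_2 < v_3 < v_4 < v_5 on the vertex set. Then K (dimension 2) consists of the simplices:

  0-simplices (6): [v_0], [v_1], [v_2], [v_3], [v_4], [v_5]
  1-simplices (12): [v_0,v_2], [v_0,v_3], [v_0,v_4], [v_0,v_5], [v_1,v_2], [v_1,v_3], [v_1,v_4], [v_2,v_3], [v_2,v_4], [v_2,v_5], [v_3,v_4], [v_3,v_5]
  2-simplices (6): [v_0,v_2,v_4], [v_0,v_2,v_5], [v_0,v_3,v_4], [v_1,v_2,v_3], [v_1,v_3,v_4], [v_2,v_3,v_5]

so the chain groups are C_0 ≅ Z^6, C_1 ≅ Z^12, C_2 ≅ Z^6.

The boundary map ∂_1: C_1 → C_0 maps an edge to its endpoints' difference, ∂[p,q] = q − p. For instance
  ∂[v_0,v_5] = [v_5] − [v_0].
This gives a 6×12 integer matrix of rank 5; reducing to Smith normal form yields diagonal entries (1,1,1,1,1).

∂_2: C_2 → C_1 sends each 2-simplex [p,q,r] to [q,r] − [p,r] + [p,q]. For instance
  ∂[v_1,v_3,v_4] = [v_3,v_4] − [v_1,v_4] + [v_1,v_3],
  ∂[v_0,v_2,v_4] = [v_2,v_4] − [v_0,v_4] + [v_0,v_2].
The 12×6 boundary matrix has rank 6 and Smith normal form diag(1,1,1,1,1,1).

Computing H_k = (kernel of ∂_k) / (image of ∂_{k+1}):

  H_0: rank C_0 − rank ∂_1 = 6 − 5 = 1, and the invariant factors of ∂_1 are all 1, so H_0 = Z.
  H_1: rank ker ∂_1 − rank ∂_2 = (12 − 5) − 6 = 1, and the invariant factors of ∂_2 are all 1, so H_1 = Z.
  H_2: rank ker ∂_2 − rank ∂_3 = (6 − 6) − 0 = 0, and there is no ∂_3, so H_2 = 0.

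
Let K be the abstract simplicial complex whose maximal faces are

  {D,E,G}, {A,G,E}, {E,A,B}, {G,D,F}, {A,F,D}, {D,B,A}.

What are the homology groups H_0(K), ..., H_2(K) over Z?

H_0 = Z,  H_1 = Z,  H_2 = 0.

Fix the vertex order A < B < D < E < F < G and write every simplex with vertices in increasing order. Then dim K = 2 and the simplices of K are:

  0-simplices (6): A, B, D, E, F, G
  1-simplices (12): AB, AD, AE, AF, AG, BD, BE, DE, DF, DG, EG, FG
  2-simplices (6): ABD, ABE, ADF, AEG, DEG, DFG

so the chain groups are C_0 ≅ Z^6, C_1 ≅ Z^12, C_2 ≅ Z^6.

∂_1: C_1 → C_0 is given by ∂[p,q] = [q] − [p]. For instance
  ∂EG = G − E.
The resulting 6×12 matrix has rank 5, and its Smith normal form has invariant factors (1,1,1,1,1).

Boundary ∂_2: C_2 → C_1 acts by ∂[p,q,r] = [q,r] − [p,r] + [p,q]. For instance
  ∂DFG = FG − DG + DF,
  ∂AEG = EG − AG + AE.
This gives a 12×6 integer matrix of rank 6; reducing to Smith normal form yields diagonal entries (1,1,1,1,1,1).

Now H_k = ker ∂_k / im ∂_{k+1}, so:

  H_0: rank C_0 − rank ∂_1 = 6 − 5 = 1, and the invariant factors of ∂_1 are all 1, so H_0 ≅ Z.
  H_1: rank ker ∂_1 − rank ∂_2 = (12 − 5) − 6 = 1, and the invariant factors of ∂_2 are all 1, so H_1 ≅ Z.
  H_2: rank ker ∂_2 − rank ∂_3 = (6 − 6) − 0 = 0, and there is no ∂_3, so H_2 ≅ 0.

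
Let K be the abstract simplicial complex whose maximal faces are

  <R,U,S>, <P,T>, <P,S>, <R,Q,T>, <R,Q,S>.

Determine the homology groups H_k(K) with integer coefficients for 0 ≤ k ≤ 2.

H_0 = Z,  H_1 = Z,  H_2 = 0.

Fix the vertex order P < Q < R < S < T < U and write every simplex with vertices in increasing order. Then dim K = 2 and the simplices of K are:

  0-simplices (6): P, Q, R, S, T, U
  1-simplices (9): PS, PT, QR, QS, QT, RS, RT, RU, SU
  2-simplices (3): QRS, QRT, RSU

Hence C_0 ≅ Z^6, C_1 ≅ Z^9, C_2 ≅ Z^3.

Boundary ∂_1: C_1 → C_0 sends each edge [p,q] (with p < q) to q − p. For instance
  ∂QT = T − Q.
As a 6×9 matrix over Z this has rank 5, with invariant factors (1,1,1,1,1).

Boundary ∂_2: C_2 → C_1 acts by ∂[p,q,r] = [q,r] − [p,r] + [p,q]. For instance
  ∂QRS = RS − QS + QR,
  ∂QRT = RT − QT + QR.
As a 9×3 matrix over Z this has rank 3, with invariant factors (1,1,1).

From H_k ≅ ker(∂_k) / im(∂_{k+1}) we obtain:

  H_0: rank C_0 − rank ∂_1 = 6 − 5 = 1, and the invariant factors of ∂_1 are all 1, so H_0 = Z.
  H_1: rank ker ∂_1 − rank ∂_2 = (9 − 5) − 3 = 1, and the invariant factors of ∂_2 are all 1, so H_1 = Z.
  H_2: rank ker ∂_2 − rank ∂_3 = (3 − 3) − 0 = 0, and there is no ∂_3, so H_2 = 0.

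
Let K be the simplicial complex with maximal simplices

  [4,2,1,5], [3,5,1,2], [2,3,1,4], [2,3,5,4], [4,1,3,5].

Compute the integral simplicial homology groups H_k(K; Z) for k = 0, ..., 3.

H_0 ≅ Z,  H_1 = 0,  H_2 = 0,  H_3 ≅ Z.

Fix the vertex order 1 < 2 < 3 < 4 < 5 and write every simplex with vertices in increasing order. Then dim K = 3 and the simplices of K are:

  0-simplices (5): [1], [2], [3], [4], [5]
  1-simplices (10): [1,2], [1,3], [1,4], [1,5], [2,3], [2,4], [2,5], [3,4], [3,5], [4,5]
  2-simplices (10): [1,2,3], [1,2,4], [1,2,5], [1,3,4], [1,3,5], [1,4,5], [2,3,4], [2,3,5], [2,4,5], [3,4,5]
  3-simplices (5): [1,2,3,4], [1,2,3,5], [1,2,4,5], [1,3,4,5], [2,3,4,5]

so the chain groups are C_0 ≅ Z^5, C_1 ≅ Z^10, C_2 ≅ Z^10, C_3 ≅ Z^5.

∂_1: C_1 → C_0 is given by ∂[p,q] = [q] − [p]. For instance
  ∂[2,3] = [3] − [2].
This gives a 5×10 integer matrix of rank 4; reducing to Smith normal form yields diagonal entries (1,1,1,1).

Boundary ∂_2: C_2 → C_1 acts by ∂[p,q,r] = [q,r] − [p,r] + [p,q]. For instance
  ∂[1,3,4] = [3,4] − [1,4] + [1,3],
  ∂[1,2,3] = [2,3] − [1,3] + [1,2].
The resulting 10×10 matrix has rank 6, and its Smith normal form has invariant factors (1,1,1,1,1,1).

∂_3: C_3 → C_2 sends each 3-simplex σ to the alternating sum Σ_i (−1)^i (σ with its i-th vertex removed). For instance
  ∂[1,3,4,5] = [3,4,5] − [1,4,5] + [1,3,5] − [1,3,4],
  ∂[2,3,4,5] = [3,4,5] − [2,4,5] + [2,3,5] − [2,3,4].
The resulting 10×5 matrix has rank 4, and its Smith normal form has invariant factors (1,1,1,1).

Reading off H_k = ker ∂_k / im ∂_{k+1}:

  H_0: rank C_0 − rank ∂_1 = 5 − 4 = 1, and the invariant factors of ∂_1 are all 1, so H_0 = Z.
  H_1: rank ker ∂_1 − rank ∂_2 = (10 − 4) − 6 = 0, and the invariant factors of ∂_2 are all 1, so H_1 = 0.
  H_2: rank ker ∂_2 − rank ∂_3 = (10 − 6) − 4 = 0, and the invariant factors of ∂_3 are all 1, so H_2 = 0.
  H_3: rank ker ∂_3 − rank ∂_4 = (5 − 4) − 0 = 1, and there is no ∂_4, so H_3 = Z.

As a check, the Euler characteristic is 5 − 10 + 10 − 5 = 0, which agrees with 1 − 0 + 0 − 1 = 0.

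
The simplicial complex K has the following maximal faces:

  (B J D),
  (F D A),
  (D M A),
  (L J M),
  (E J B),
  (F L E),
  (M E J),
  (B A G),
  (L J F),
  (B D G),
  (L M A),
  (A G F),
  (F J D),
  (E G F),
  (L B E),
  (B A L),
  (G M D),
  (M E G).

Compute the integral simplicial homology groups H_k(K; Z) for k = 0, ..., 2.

H_0 ≅ Z,  H_1 ≅ Z ⊕ Z/2Z,  H_2 = 0.

Order the vertices as A < B < D < E < F < G < J < L < M. Listing each simplex with vertices in this order, K has dimension 2 with simplices:

  0-simplices (9): A, B, D, E, F, G, J, L, M
  1-simplices (27): AB, AD, AF, AG, AL, AM, BD, BE, BG, BJ, BL, DF, DG, DJ, DM, EF, EG, EJ, EL, EM, FG, FJ, FL, GM, JL, JM, LM
  2-simplices (18): ABG, ABL, ADF, ADM, AFG, ALM, BDG, BDJ, BEJ, BEL, DFJ, DGM, EFG, EFL, EGM, EJM, FJL, JLM

giving chain groups C_0 ≅ Z^9, C_1 ≅ Z^27, C_2 ≅ Z^18.

∂_1: C_1 → C_0 sends each edge [p,q] (with p < q) to q − p. For instance
  ∂DM = M − D.
This gives a 9×27 integer matrix of rank 8; reducing to Smith normal form yields diagonal entries (1,1,1,1,1,1,1,1).

Boundary ∂_2: C_2 → C_1 maps a triangle to the signed sum of its edges. For instance
  ∂ADM = DM − AM + AD,
  ∂EJM = JM − EM + EJ.
This gives a 27×18 integer matrix of rank 18; reducing to Smith normal form yields diagonal entries (1,1,1,1,1,1,1,1,1,1,1,1,1,1,1,1,1,2).

From H_k ≅ ker(∂_k) / im(∂_{k+1}) we obtain:

  H_0: rank C_0 − rank ∂_1 = 9 − 8 = 1, and the invariant factors of ∂_1 are all 1, so H_0 ≅ Z.
  H_1: rank ker ∂_1 − rank ∂_2 = (27 − 8) − 18 = 1, and ∂_2 has invariant factor 2 > 1, so H_1 ≅ Z ⊕ Z/2Z.
  H_2: rank ker ∂_2 − rank ∂_3 = (18 − 18) − 0 = 0, and there is no ∂_3, so H_2 ≅ 0.

As a check, the Euler characteristic is 9 − 27 + 18 = 0, which agrees with 1 − 1 + 0 = 0.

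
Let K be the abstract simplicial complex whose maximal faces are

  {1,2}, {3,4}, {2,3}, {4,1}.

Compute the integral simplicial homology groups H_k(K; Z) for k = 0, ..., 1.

We work with the vertex ordering 1 < 2 < 3 < 4. The simplices of K, each written with vertices in increasing order, are:

  0-simplices (4): [1], [2], [3], [4]
  1-simplices (4): [1,2], [1,4], [2,3], [3,4]

giving chain groups C_0 ≅ Z^4, C_1 ≅ Z^4.

Boundary ∂_1: C_1 → C_0 sends each edge [p,q] (with p < q) to q − p. For instance
  ∂[3,4] = [4] − [3].
The resulting 4×4 matrix has rank 3, and its Smith normal form has invariant factors (1,1,1).

Now H_k = ker ∂_k / im ∂_{k+1}, so:

  H_0: rank C_0 − rank ∂_1 = 4 − 3 = 1, and the invariant factors of ∂_1 are all 1, so H_0 ≅ Z.
  H_1: rank ker ∂_1 − rank ∂_2 = (4 − 3) − 0 = 1, and there is no ∂_2, so H_1 ≅ Z.

As a check, the Euler characteristic is 4 − 4 = 0, which agrees with 1 − 1 = 0.

H_0 = Z,  H_1 = Z.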